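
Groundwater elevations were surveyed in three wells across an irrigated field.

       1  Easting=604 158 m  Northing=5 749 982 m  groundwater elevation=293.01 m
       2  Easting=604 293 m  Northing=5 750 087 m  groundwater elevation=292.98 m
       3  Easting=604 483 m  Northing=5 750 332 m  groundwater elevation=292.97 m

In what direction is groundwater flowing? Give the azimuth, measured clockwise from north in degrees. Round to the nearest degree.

Taking 1 as reference: 2−1 = (135, 105, -0.03); 3−1 = (325, 350, -0.04).
Determinant of the coordinate differences = 135·350 − 325·105 = 13125.
∂h/∂x = [(-0.03)·350 − (-0.04)·105] / 13125 = -0.0004800
∂h/∂y = [135·(-0.04) − 325·(-0.03)] / 13125 = +0.0003314
Flow direction (−∇h) has components (+0.0004800 E, -0.0003314 N).
Azimuth = atan2(E, N) = atan2(+0.0004800, -0.0003314) = 124.6° ≈ 125°.

125°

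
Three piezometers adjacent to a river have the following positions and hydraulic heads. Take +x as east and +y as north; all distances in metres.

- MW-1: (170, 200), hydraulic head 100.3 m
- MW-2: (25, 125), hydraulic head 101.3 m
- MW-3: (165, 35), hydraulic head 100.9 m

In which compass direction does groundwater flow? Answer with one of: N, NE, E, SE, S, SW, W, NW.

NE

With h = a·x + b·y + c and MW-1 as origin, the differences give:
  (-145)·a + (-75)·b = +1.0
  (-5)·a + (-165)·b = +0.6
Eliminate b (×(-165) and ×(-75), subtract): 23550·a = -120.00 → a = ∂h/∂x = -0.005096
Back-substitute: b = ∂h/∂y = -0.003482.
Flow = −∇h = (+0.005096 east, +0.003482 north), which points northeast.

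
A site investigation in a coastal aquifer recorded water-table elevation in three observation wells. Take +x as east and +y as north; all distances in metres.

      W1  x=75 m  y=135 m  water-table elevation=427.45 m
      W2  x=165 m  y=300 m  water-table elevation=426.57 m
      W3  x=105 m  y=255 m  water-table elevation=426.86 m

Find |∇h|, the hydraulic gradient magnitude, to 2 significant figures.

Differences from W1: to W2 (Δx, Δy, Δh) = (90, 165, -0.88); to W3 = (30, 120, -0.59).
Solve a·Δx + b·Δy = Δh: det = 90·120 − 30·165 = 5850.
∂h/∂x = [(-0.88)·120 − (-0.59)·165] / 5850 = -0.001410
∂h/∂y = [90·(-0.59) − 30·(-0.88)] / 5850 = -0.004564
|∇h| = √(-0.001410² + -0.004564²) = 0.004777

0.0048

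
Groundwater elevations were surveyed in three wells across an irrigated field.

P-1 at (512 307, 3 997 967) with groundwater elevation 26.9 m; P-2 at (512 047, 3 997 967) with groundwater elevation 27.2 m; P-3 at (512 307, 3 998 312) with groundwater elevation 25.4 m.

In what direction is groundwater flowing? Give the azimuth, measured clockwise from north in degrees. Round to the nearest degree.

∂h/∂x = (27.2 − 26.9) / (512047 − 512307) = -0.001154
∂h/∂y = (25.4 − 26.9) / (3998312 − 3997967) = -0.004348
Flow direction (−∇h) has components (+0.001154 E, +0.004348 N).
Azimuth = atan2(E, N) = atan2(+0.001154, +0.004348) = 14.9° ≈ 015°.

015°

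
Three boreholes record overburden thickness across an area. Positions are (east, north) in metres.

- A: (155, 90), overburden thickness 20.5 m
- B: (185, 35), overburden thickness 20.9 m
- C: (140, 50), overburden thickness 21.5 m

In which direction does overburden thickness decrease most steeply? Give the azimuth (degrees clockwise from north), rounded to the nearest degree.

Taking A as reference: B−A = (30, -55, +0.4); C−A = (-15, -40, +1.0).
Solve a·Δx + b·Δy = Δd: det = 30·(-40) − (-15)·(-55) = -2025.
∂d/∂x = [(+0.4)·(-40) − (+1.0)·(-55)] / -2025 = -0.01926
∂d/∂y = [30·(+1.0) − (-15)·(+0.4)] / -2025 = -0.01778
Steepest decrease is along −∇f: components (+0.01926 E, +0.01778 N).
Azimuth = atan2(+0.01926, +0.01778) = 47.3° ≈ 047°.

047°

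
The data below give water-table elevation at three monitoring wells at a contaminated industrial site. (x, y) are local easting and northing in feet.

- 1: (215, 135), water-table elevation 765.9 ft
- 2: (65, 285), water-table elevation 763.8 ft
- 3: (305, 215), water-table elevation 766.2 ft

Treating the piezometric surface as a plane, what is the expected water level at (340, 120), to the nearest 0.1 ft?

Differences from 1: to 2 (Δx, Δy, Δh) = (-150, 150, -2.1); to 3 = (90, 80, +0.3).
Solve a·Δx + b·Δy = Δh: det = (-150)·80 − 90·150 = -25500.
∂h/∂x = [(-2.1)·80 − (+0.3)·150] / -25500 = +0.008353
∂h/∂y = [(-150)·(+0.3) − 90·(-2.1)] / -25500 = -0.005647
h(340, 120) = 765.9 + (+0.008353)·(125) + (-0.005647)·(-15) = 765.9 +1.044 +0.085 = 767.029 ft.

767.0 ft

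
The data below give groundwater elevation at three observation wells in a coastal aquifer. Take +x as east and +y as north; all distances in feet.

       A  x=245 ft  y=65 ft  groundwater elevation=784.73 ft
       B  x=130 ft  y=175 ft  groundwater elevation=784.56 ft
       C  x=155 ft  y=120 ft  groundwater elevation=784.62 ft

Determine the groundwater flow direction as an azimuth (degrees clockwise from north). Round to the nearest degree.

Taking A as reference: B−A = (-115, 110, -0.17); C−A = (-90, 55, -0.11).
Solve a·Δx + b·Δy = Δh: det = (-115)·55 − (-90)·110 = 3575.
∂h/∂x = [(-0.17)·55 − (-0.11)·110] / 3575 = +0.0007692
∂h/∂y = [(-115)·(-0.11) − (-90)·(-0.17)] / 3575 = -0.0007413
Flow direction (−∇h) has components (-0.0007692 E, +0.0007413 N).
Azimuth = atan2(E, N) = atan2(-0.0007692, +0.0007413) = 313.9° ≈ 314°.

314°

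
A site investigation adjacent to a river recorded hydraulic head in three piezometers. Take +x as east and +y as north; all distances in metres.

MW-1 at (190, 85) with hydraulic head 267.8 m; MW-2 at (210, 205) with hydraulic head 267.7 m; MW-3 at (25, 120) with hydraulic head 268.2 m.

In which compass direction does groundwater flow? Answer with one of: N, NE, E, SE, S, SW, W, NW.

Differences from MW-1: to MW-2 (Δx, Δy, Δh) = (20, 120, -0.1); to MW-3 = (-165, 35, +0.4).
Determinant of the coordinate differences = 20·35 − (-165)·120 = 20500.
∂h/∂x = [(-0.1)·35 − (+0.4)·120] / 20500 = -0.002512
∂h/∂y = [20·(+0.4) − (-165)·(-0.1)] / 20500 = -0.0004146
Flow = −∇h = (+0.002512 east, +0.0004146 north), which points east.

E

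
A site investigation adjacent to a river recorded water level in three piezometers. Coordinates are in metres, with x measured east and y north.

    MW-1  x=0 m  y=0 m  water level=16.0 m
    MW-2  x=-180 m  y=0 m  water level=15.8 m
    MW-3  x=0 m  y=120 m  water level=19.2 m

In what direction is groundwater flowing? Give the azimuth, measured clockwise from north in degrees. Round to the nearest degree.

182°

∂h/∂x = (15.8 − 16.0) / (-180 − 0) = +0.001111
∂h/∂y = (19.2 − 16.0) / (120 − 0) = +0.02667
Flow direction (−∇h) has components (-0.001111 E, -0.02667 N).
Azimuth = atan2(E, N) = atan2(-0.001111, -0.02667) = 182.4° ≈ 182°.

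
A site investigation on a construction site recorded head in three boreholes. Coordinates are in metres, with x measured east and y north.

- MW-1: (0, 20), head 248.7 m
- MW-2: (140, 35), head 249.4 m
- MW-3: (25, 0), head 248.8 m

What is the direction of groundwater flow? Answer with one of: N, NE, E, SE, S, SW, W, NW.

Differences from MW-1: to MW-2 (Δx, Δy, Δh) = (140, 15, +0.7); to MW-3 = (25, -20, +0.1).
Solve a·Δx + b·Δy = Δh: det = 140·(-20) − 25·15 = -3175.
∂h/∂x = [(+0.7)·(-20) − (+0.1)·15] / -3175 = +0.004882
∂h/∂y = [140·(+0.1) − 25·(+0.7)] / -3175 = +0.001102
Flow = −∇h = (-0.004882 east, -0.001102 north), which points west.

W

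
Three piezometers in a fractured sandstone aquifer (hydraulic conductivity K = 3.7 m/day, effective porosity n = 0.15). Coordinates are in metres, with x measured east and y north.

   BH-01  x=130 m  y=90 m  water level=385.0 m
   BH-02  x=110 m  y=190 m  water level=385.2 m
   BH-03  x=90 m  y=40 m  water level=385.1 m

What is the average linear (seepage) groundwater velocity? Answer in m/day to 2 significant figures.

Taking BH-01 as reference: BH-02−BH-01 = (-20, 100, +0.2); BH-03−BH-01 = (-40, -50, +0.1).
Solve a·Δx + b·Δy = Δh: det = (-20)·(-50) − (-40)·100 = 5000.
∂h/∂x = [(+0.2)·(-50) − (+0.1)·100] / 5000 = -0.004000
∂h/∂y = [(-20)·(+0.1) − (-40)·(+0.2)] / 5000 = +0.001200
|∇h| = √(-0.004000² + 0.001200²) = 0.004176
Seepage velocity v = K·i/n = 3.7 × 0.004176 / 0.15 = 0.103 m/day.

0.10 m/day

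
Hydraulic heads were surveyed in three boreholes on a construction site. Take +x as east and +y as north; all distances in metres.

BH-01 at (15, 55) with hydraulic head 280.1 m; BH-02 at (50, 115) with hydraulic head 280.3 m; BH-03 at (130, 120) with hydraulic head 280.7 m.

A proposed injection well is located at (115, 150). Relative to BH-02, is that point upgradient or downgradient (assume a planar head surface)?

upgradient

Taking BH-01 as reference: BH-02−BH-01 = (35, 60, +0.2); BH-03−BH-01 = (115, 65, +0.6).
Solve a·Δx + b·Δy = Δh: det = 35·65 − 115·60 = -4625.
∂h/∂x = [(+0.2)·65 − (+0.6)·60] / -4625 = +0.004973
∂h/∂y = [35·(+0.6) − 115·(+0.2)] / -4625 = +0.0004324
Head at (115, 150) = 280.1 + (+0.004973)·(100) + (+0.0004324)·(95) = 280.64 m.
That is higher than the 280.3 m at BH-02, so the point is upgradient.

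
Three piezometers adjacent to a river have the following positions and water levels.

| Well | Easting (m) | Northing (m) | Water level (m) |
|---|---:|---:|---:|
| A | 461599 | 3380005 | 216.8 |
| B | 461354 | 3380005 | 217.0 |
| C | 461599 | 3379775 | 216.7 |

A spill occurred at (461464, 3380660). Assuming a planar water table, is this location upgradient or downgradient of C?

∂h/∂x = (217.0 − 216.8) / (461354 − 461599) = -0.0008163
∂h/∂y = (216.7 − 216.8) / (3379775 − 3380005) = +0.0004348
Head at (461464, 3380660) = 216.8 + (-0.0008163)·(-135) + (+0.0004348)·(655) = 217.19 m.
That is higher than the 216.7 m at C, so the point is upgradient.

upgradient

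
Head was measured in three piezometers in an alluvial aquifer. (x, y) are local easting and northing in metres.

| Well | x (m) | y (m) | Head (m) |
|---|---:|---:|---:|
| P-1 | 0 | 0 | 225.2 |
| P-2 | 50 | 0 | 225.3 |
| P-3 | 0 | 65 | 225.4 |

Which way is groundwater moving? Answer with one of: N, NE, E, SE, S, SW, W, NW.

∂h/∂x = (225.3 − 225.2) / (50 − 0) = +0.002000
∂h/∂y = (225.4 − 225.2) / (65 − 0) = +0.003077
Flow = −∇h = (-0.002000 east, -0.003077 north), which points southwest.

SW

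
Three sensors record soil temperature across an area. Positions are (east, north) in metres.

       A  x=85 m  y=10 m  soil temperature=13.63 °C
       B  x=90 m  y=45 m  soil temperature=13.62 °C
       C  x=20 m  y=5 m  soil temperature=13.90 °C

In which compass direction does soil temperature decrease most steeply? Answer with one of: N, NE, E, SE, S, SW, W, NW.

With T = a·x + b·y + c and A as origin, the differences give:
  5·a + 35·b = -0.01
  (-65)·a + (-5)·b = +0.27
Eliminate b (×(-5) and ×35, subtract): 2250·a = -9.400 → a = ∂T/∂x = -0.004178
Back-substitute: b = ∂T/∂y = +0.0003111.
Steepest decrease is along −∇f = (+0.004178 E, -0.0003111 N) → east.

E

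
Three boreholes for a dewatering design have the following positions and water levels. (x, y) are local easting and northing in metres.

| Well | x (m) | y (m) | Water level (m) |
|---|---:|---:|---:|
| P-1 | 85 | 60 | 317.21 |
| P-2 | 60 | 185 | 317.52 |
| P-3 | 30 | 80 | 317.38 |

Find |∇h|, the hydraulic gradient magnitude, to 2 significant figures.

Differences from P-1: to P-2 (Δx, Δy, Δh) = (-25, 125, +0.31); to P-3 = (-55, 20, +0.17).
Solve a·Δx + b·Δy = Δh: det = (-25)·20 − (-55)·125 = 6375.
∂h/∂x = [(+0.31)·20 − (+0.17)·125] / 6375 = -0.002361
∂h/∂y = [(-25)·(+0.17) − (-55)·(+0.31)] / 6375 = +0.002008
|∇h| = √(-0.002361² + 0.002008²) = 0.003099

0.0031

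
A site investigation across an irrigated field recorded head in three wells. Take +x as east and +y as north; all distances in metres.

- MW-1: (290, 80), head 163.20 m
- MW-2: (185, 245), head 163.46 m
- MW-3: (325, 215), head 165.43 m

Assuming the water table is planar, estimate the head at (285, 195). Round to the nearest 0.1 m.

164.5 m

Three-point gradient (reference MW-1): Δ to MW-2 = (-105, 165, +0.26), Δ to MW-3 = (35, 135, +2.23).
∂h/∂x = +0.01668, ∂h/∂y = +0.01219 (det = -19950).
h(285, 195) = 163.20 + (+0.01668)·(-5) + (+0.01219)·(115) = 163.20 -0.083 +1.402 = 164.519 m.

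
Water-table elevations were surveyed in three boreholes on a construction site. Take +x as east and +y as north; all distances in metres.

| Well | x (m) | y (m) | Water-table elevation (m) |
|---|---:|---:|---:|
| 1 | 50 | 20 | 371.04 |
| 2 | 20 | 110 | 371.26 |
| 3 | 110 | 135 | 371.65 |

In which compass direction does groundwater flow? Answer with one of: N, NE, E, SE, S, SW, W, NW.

SW

Taking 1 as reference: 2−1 = (-30, 90, +0.22); 3−1 = (60, 115, +0.61).
Determinant of the coordinate differences = (-30)·115 − 60·90 = -8850.
∂h/∂x = [(+0.22)·115 − (+0.61)·90] / -8850 = +0.003345
∂h/∂y = [(-30)·(+0.61) − 60·(+0.22)] / -8850 = +0.003559
Flow = −∇h = (-0.003345 east, -0.003559 north), which points southwest.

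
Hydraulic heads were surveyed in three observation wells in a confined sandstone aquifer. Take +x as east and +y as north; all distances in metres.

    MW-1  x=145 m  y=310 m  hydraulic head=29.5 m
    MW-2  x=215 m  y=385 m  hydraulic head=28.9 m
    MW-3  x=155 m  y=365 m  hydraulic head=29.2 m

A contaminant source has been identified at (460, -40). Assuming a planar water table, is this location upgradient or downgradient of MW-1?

With h = a·x + b·y + c and MW-1 as origin, the differences give:
  70·a + 75·b = -0.6
  10·a + 55·b = -0.3
Eliminate b (×55 and ×75, subtract): 3100·a = -10.50 → a = ∂h/∂x = -0.003387
Back-substitute: b = ∂h/∂y = -0.004839.
Head at (460, -40) = 29.5 + (-0.003387)·(315) + (-0.004839)·(-350) = 30.13 m.
That is higher than the 29.5 m at MW-1, so the point is upgradient.

upgradient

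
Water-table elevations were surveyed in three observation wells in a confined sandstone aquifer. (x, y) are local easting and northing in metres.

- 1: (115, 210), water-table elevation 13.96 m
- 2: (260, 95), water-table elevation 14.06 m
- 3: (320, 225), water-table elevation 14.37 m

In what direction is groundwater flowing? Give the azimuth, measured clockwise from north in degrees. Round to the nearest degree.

Differences from 1: to 2 (Δx, Δy, Δh) = (145, -115, +0.10); to 3 = (205, 15, +0.41).
Determinant of the coordinate differences = 145·15 − 205·(-115) = 25750.
∂h/∂x = [(+0.10)·15 − (+0.41)·(-115)] / 25750 = +0.001889
∂h/∂y = [145·(+0.41) − 205·(+0.10)] / 25750 = +0.001513
Flow direction (−∇h) has components (-0.001889 E, -0.001513 N).
Azimuth = atan2(E, N) = atan2(-0.001889, -0.001513) = 231.3° ≈ 231°.

231°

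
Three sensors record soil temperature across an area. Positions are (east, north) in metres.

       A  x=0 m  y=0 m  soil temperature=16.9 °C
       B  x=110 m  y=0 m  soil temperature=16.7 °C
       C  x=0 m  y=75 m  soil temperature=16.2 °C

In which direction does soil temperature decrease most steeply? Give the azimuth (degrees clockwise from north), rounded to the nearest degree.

∂T/∂x = (16.7 − 16.9) / (110 − 0) = -0.001818
∂T/∂y = (16.2 − 16.9) / (75 − 0) = -0.009333
Steepest decrease is along −∇f: components (+0.001818 E, +0.009333 N).
Azimuth = atan2(+0.001818, +0.009333) = 11.0° ≈ 011°.

011°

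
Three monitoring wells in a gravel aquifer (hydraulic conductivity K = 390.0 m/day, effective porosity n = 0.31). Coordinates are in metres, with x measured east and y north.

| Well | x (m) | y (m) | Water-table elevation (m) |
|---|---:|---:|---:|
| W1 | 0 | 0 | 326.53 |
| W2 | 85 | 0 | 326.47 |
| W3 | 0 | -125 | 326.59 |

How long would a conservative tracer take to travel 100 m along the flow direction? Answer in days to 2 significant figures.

∂h/∂x = (326.47 − 326.53) / (85 − 0) = -0.0007059
∂h/∂y = (326.59 − 326.53) / (-125 − 0) = -0.0004800
|∇h| = √(-0.0007059² + -0.0004800²) = 0.0008536
Seepage velocity v = K·i/n = 390.0 × 0.0008536 / 0.31 = 1.074 m/day.
t = 100 / 1.074 = 93.11 days.

93 days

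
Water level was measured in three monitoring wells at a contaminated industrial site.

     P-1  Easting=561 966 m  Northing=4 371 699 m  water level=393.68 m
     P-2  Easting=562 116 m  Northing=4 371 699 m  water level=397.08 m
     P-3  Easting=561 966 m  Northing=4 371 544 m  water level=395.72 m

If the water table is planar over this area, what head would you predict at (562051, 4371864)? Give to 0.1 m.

393.4 m

∂h/∂x = (397.08 − 393.68) / (562116 − 561966) = +0.02267
∂h/∂y = (395.72 − 393.68) / (4371544 − 4371699) = -0.01316
h(562051, 4371864) = 393.68 + (+0.02267)·(85) + (-0.01316)·(165) = 393.68 +1.927 -2.172 = 393.435 m.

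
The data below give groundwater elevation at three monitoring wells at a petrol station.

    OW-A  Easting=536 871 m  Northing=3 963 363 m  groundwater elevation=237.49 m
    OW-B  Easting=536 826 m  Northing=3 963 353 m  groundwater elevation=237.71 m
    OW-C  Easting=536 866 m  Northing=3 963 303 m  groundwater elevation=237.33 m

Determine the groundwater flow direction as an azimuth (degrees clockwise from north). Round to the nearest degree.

119°

Differences from OW-A: to OW-B (Δx, Δy, Δh) = (-45, -10, +0.22); to OW-C = (-5, -60, -0.16).
Solve a·Δx + b·Δy = Δh: det = (-45)·(-60) − (-5)·(-10) = 2650.
∂h/∂x = [(+0.22)·(-60) − (-0.16)·(-10)] / 2650 = -0.005585
∂h/∂y = [(-45)·(-0.16) − (-5)·(+0.22)] / 2650 = +0.003132
Flow direction (−∇h) has components (+0.005585 E, -0.003132 N).
Azimuth = atan2(E, N) = atan2(+0.005585, -0.003132) = 119.3° ≈ 119°.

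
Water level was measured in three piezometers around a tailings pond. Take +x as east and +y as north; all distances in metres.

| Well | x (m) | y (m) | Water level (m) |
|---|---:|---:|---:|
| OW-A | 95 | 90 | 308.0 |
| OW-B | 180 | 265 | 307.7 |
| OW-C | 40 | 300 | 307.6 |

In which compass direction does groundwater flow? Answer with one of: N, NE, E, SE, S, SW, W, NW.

N

Taking OW-A as reference: OW-B−OW-A = (85, 175, -0.3); OW-C−OW-A = (-55, 210, -0.4).
Solve a·Δx + b·Δy = Δh: det = 85·210 − (-55)·175 = 27475.
∂h/∂x = [(-0.3)·210 − (-0.4)·175] / 27475 = +0.0002548
∂h/∂y = [85·(-0.4) − (-55)·(-0.3)] / 27475 = -0.001838
Flow = −∇h = (-0.0002548 east, +0.001838 north), which points north.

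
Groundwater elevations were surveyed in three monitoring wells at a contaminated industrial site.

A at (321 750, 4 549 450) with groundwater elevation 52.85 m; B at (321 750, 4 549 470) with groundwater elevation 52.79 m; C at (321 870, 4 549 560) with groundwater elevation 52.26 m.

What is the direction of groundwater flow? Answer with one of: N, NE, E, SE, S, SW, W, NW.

NE

Differences from A: to B (Δx, Δy, Δh) = (0, 20, -0.06); to C = (120, 110, -0.59).
Solve a·Δx + b·Δy = Δh: det = 0·110 − 120·20 = -2400.
∂h/∂x = [(-0.06)·110 − (-0.59)·20] / -2400 = -0.002167
∂h/∂y = [0·(-0.59) − 120·(-0.06)] / -2400 = -0.003000
Flow = −∇h = (+0.002167 east, +0.003000 north), which points northeast.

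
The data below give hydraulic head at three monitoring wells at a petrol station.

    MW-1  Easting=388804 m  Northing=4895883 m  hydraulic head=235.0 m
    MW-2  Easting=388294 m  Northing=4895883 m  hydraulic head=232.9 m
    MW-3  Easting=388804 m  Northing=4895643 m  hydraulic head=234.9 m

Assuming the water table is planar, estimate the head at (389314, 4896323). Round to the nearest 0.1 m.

∂h/∂x = (232.9 − 235.0) / (388294 − 388804) = +0.004118
∂h/∂y = (234.9 − 235.0) / (4895643 − 4895883) = +0.0004167
h(389314, 4896323) = 235.0 + (+0.004118)·(510) + (+0.0004167)·(440) = 235.0 +2.100 +0.183 = 237.283 m.

237.3 m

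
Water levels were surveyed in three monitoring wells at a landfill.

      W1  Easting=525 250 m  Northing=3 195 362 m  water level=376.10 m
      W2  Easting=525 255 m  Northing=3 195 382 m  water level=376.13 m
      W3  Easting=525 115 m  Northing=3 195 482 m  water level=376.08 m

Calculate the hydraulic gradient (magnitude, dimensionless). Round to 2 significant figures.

With h = a·x + b·y + c and W1 as origin, the differences give:
  5·a + 20·b = +0.03
  (-135)·a + 120·b = -0.02
Eliminate b (×120 and ×20, subtract): 3300·a = 4.000 → a = ∂h/∂x = +0.001212
Back-substitute: b = ∂h/∂y = +0.001197.
|∇h| = √(0.001212² + 0.001197²) = 0.001703

0.0017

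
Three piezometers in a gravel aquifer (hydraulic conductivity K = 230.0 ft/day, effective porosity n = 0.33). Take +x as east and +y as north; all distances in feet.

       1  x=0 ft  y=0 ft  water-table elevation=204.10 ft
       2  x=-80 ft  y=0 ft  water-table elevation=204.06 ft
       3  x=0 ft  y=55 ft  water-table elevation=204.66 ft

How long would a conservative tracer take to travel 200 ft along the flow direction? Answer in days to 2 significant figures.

28 days

∂h/∂x = (204.06 − 204.10) / (-80 − 0) = +0.0005000
∂h/∂y = (204.66 − 204.10) / (55 − 0) = +0.01018
|∇h| = √(0.0005000² + 0.01018²) = 0.01019
Seepage velocity v = K·i/n = 230.0 × 0.01019 / 0.33 = 7.102 ft/day.
t = 200 / 7.102 = 28.16 days.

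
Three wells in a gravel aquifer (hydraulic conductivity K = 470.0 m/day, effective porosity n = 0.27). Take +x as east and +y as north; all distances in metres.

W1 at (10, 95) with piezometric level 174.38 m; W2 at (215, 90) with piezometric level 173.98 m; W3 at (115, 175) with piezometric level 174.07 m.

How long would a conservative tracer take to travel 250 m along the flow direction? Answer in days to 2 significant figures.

61 days

Differences from W1: to W2 (Δx, Δy, Δh) = (205, -5, -0.40); to W3 = (105, 80, -0.31).
Solve a·Δx + b·Δy = Δh: det = 205·80 − 105·(-5) = 16925.
∂h/∂x = [(-0.40)·80 − (-0.31)·(-5)] / 16925 = -0.001982
∂h/∂y = [205·(-0.31) − 105·(-0.40)] / 16925 = -0.001273
|∇h| = √(-0.001982² + -0.001273²) = 0.002356
Seepage velocity v = K·i/n = 470.0 × 0.002356 / 0.27 = 4.101 m/day.
t = 250 / 4.101 = 60.96 days.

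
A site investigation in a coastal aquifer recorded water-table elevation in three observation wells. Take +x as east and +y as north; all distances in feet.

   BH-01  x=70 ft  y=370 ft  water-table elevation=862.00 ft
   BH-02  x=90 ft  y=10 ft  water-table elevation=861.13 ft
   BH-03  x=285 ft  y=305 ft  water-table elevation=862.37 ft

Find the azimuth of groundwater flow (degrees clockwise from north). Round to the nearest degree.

Differences from BH-01: to BH-02 (Δx, Δy, Δh) = (20, -360, -0.87); to BH-03 = (215, -65, +0.37).
Determinant of the coordinate differences = 20·(-65) − 215·(-360) = 76100.
∂h/∂x = [(-0.87)·(-65) − (+0.37)·(-360)] / 76100 = +0.002493
∂h/∂y = [20·(+0.37) − 215·(-0.87)] / 76100 = +0.002555
Flow direction (−∇h) has components (-0.002493 E, -0.002555 N).
Azimuth = atan2(E, N) = atan2(-0.002493, -0.002555) = 224.3° ≈ 224°.

224°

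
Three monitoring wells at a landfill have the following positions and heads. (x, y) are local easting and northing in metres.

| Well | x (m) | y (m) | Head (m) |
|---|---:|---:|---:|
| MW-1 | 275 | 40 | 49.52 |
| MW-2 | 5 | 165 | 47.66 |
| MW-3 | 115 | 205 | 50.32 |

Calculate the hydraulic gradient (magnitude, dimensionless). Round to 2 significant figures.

With h = a·x + b·y + c and MW-1 as origin, the differences give:
  (-270)·a + 125·b = -1.86
  (-160)·a + 165·b = +0.80
Eliminate b (×165 and ×125, subtract): -24550·a = -406.900 → a = ∂h/∂x = +0.01657
Back-substitute: b = ∂h/∂y = +0.02092.
|∇h| = √(0.01657² + 0.02092²) = 0.02669

0.027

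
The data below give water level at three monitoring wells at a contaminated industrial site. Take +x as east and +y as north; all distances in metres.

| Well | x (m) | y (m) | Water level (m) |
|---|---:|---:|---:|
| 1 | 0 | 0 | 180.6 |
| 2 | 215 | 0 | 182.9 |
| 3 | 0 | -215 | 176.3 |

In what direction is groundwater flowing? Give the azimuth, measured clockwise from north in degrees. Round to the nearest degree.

208°

∂h/∂x = (182.9 − 180.6) / (215 − 0) = +0.01070
∂h/∂y = (176.3 − 180.6) / (-215 − 0) = +0.02000
Flow direction (−∇h) has components (-0.01070 E, -0.02000 N).
Azimuth = atan2(E, N) = atan2(-0.01070, -0.02000) = 208.1° ≈ 208°.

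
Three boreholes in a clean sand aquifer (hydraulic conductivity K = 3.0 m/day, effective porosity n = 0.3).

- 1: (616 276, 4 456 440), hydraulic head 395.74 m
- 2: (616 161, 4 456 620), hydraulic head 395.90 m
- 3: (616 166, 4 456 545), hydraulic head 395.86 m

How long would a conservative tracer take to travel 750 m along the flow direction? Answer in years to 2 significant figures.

260 years

Differences from 1: to 2 (Δx, Δy, Δh) = (-115, 180, +0.16); to 3 = (-110, 105, +0.12).
Solve a·Δx + b·Δy = Δh: det = (-115)·105 − (-110)·180 = 7725.
∂h/∂x = [(+0.16)·105 − (+0.12)·180] / 7725 = -0.0006214
∂h/∂y = [(-115)·(+0.12) − (-110)·(+0.16)] / 7725 = +0.0004919
|∇h| = √(-0.0006214² + 0.0004919²) = 0.0007925
Seepage velocity v = K·i/n = 3.0 × 0.0007925 / 0.3 = 0.007925 m/day.
t = 750 / 0.007925 = 9.464e+04 days = 259 years.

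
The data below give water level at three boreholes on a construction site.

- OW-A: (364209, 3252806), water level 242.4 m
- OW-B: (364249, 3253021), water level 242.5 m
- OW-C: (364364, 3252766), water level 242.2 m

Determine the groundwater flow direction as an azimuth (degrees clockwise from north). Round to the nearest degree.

121°

Taking OW-A as reference: OW-B−OW-A = (40, 215, +0.1); OW-C−OW-A = (155, -40, -0.2).
Solve a·Δx + b·Δy = Δh: det = 40·(-40) − 155·215 = -34925.
∂h/∂x = [(+0.1)·(-40) − (-0.2)·215] / -34925 = -0.001117
∂h/∂y = [40·(-0.2) − 155·(+0.1)] / -34925 = +0.0006729
Flow direction (−∇h) has components (+0.001117 E, -0.0006729 N).
Azimuth = atan2(E, N) = atan2(+0.001117, -0.0006729) = 121.1° ≈ 121°.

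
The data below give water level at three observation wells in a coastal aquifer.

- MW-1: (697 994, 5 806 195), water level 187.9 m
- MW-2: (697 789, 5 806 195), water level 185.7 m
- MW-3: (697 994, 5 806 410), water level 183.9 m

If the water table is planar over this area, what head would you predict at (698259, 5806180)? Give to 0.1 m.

∂h/∂x = (185.7 − 187.9) / (697789 − 697994) = +0.01073
∂h/∂y = (183.9 − 187.9) / (5806410 − 5806195) = -0.01860
h(698259, 5806180) = 187.9 + (+0.01073)·(265) + (-0.01860)·(-15) = 187.9 +2.844 +0.279 = 191.023 m.

191.0 m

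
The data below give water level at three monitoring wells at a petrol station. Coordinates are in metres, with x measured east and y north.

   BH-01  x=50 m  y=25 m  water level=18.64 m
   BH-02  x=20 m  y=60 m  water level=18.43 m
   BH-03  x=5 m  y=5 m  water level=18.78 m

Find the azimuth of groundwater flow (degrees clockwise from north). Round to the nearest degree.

Three-point gradient (reference BH-01): Δ to BH-02 = (-30, 35, -0.21), Δ to BH-03 = (-45, -20, +0.14).
∂h/∂x = -0.0003218, ∂h/∂y = -0.006276 (det = 2175).
Flow direction (−∇h) has components (+0.0003218 E, +0.006276 N).
Azimuth = atan2(E, N) = atan2(+0.0003218, +0.006276) = 2.9° ≈ 003°.

003°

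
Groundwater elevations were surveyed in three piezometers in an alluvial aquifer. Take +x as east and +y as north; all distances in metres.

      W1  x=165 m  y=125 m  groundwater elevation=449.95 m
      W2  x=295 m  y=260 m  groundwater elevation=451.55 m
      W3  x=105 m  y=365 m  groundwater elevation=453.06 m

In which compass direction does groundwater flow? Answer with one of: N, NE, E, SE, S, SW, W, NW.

S

Three-point gradient (reference W1): Δ to W2 = (130, 135, +1.60), Δ to W3 = (-60, 240, +3.11).
∂h/∂x = -0.0009122, ∂h/∂y = +0.01273 (det = 39300).
Flow = −∇h = (+0.0009122 east, -0.01273 north), which points south.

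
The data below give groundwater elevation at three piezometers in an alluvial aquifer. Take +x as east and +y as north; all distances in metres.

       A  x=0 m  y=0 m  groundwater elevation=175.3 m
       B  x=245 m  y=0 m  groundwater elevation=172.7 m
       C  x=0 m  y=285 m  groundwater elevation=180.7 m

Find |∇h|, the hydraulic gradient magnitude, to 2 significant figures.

∂h/∂x = (172.7 − 175.3) / (245 − 0) = -0.01061
∂h/∂y = (180.7 − 175.3) / (285 − 0) = +0.01895
|∇h| = √(-0.01061² + 0.01895²) = 0.02172

0.022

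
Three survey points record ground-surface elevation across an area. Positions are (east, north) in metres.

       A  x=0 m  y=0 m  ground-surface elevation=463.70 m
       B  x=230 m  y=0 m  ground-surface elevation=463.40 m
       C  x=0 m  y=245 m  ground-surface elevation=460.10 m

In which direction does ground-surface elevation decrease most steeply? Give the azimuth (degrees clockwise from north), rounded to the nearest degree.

∂z/∂x = (463.40 − 463.70) / (230 − 0) = -0.001304
∂z/∂y = (460.10 − 463.70) / (245 − 0) = -0.01469
Steepest decrease is along −∇f: components (+0.001304 E, +0.01469 N).
Azimuth = atan2(+0.001304, +0.01469) = 5.1° ≈ 005°.

005°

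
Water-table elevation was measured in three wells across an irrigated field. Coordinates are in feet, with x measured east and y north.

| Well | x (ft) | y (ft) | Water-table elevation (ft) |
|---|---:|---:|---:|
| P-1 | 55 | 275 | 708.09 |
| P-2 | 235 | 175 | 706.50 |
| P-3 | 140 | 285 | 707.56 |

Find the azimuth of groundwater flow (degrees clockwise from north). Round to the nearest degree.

With h = a·x + b·y + c and P-1 as origin, the differences give:
  180·a + (-100)·b = -1.59
  85·a + 10·b = -0.53
Eliminate b (×10 and ×(-100), subtract): 10300·a = -68.900 → a = ∂h/∂x = -0.006689
Back-substitute: b = ∂h/∂y = +0.003859.
Flow direction (−∇h) has components (+0.006689 E, -0.003859 N).
Azimuth = atan2(E, N) = atan2(+0.006689, -0.003859) = 120.0° ≈ 120°.

120°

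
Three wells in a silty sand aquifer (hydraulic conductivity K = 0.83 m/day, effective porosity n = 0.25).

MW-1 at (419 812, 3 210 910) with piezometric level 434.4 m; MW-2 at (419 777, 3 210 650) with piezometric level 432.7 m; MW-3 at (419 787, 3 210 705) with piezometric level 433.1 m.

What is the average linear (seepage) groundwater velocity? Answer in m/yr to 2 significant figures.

20 m/yr

Differences from MW-1: to MW-2 (Δx, Δy, Δh) = (-35, -260, -1.7); to MW-3 = (-25, -205, -1.3).
Solve a·Δx + b·Δy = Δh: det = (-35)·(-205) − (-25)·(-260) = 675.
∂h/∂x = [(-1.7)·(-205) − (-1.3)·(-260)] / 675 = +0.01556
∂h/∂y = [(-35)·(-1.3) − (-25)·(-1.7)] / 675 = +0.004444
|∇h| = √(0.01556² + 0.004444²) = 0.01618
Seepage velocity v = K·i/n = 0.83 × 0.01618 / 0.25 = 0.05372 m/day = 19.62 m/yr.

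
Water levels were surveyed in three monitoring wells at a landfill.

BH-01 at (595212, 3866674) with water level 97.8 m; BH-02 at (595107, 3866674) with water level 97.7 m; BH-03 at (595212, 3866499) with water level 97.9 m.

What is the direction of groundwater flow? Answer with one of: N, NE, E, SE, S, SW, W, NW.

NW

∂h/∂x = (97.7 − 97.8) / (595107 − 595212) = +0.0009524
∂h/∂y = (97.9 − 97.8) / (3866499 − 3866674) = -0.0005714
Flow = −∇h = (-0.0009524 east, +0.0005714 north), which points northwest.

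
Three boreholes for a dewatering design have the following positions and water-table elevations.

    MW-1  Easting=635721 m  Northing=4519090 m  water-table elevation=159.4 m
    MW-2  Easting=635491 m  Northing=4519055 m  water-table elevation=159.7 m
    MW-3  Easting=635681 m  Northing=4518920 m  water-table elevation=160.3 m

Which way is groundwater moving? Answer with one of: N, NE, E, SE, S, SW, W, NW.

Taking MW-1 as reference: MW-2−MW-1 = (-230, -35, +0.3); MW-3−MW-1 = (-40, -170, +0.9).
Determinant of the coordinate differences = (-230)·(-170) − (-40)·(-35) = 37700.
∂h/∂x = [(+0.3)·(-170) − (+0.9)·(-35)] / 37700 = -0.0005172
∂h/∂y = [(-230)·(+0.9) − (-40)·(+0.3)] / 37700 = -0.005172
Flow = −∇h = (+0.0005172 east, +0.005172 north), which points north.

N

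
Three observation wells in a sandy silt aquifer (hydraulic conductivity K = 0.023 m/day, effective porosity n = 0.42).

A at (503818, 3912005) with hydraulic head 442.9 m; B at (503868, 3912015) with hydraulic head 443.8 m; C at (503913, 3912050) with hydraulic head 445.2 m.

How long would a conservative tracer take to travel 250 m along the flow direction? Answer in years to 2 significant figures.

With h = a·x + b·y + c and A as origin, the differences give:
  50·a + 10·b = +0.9
  95·a + 45·b = +2.3
Eliminate b (×45 and ×10, subtract): 1300·a = 17.50 → a = ∂h/∂x = +0.01346
Back-substitute: b = ∂h/∂y = +0.02269.
|∇h| = √(0.01346² + 0.02269²) = 0.02638
Seepage velocity v = K·i/n = 0.023 × 0.02638 / 0.42 = 0.001445 m/day.
t = 250 / 0.001445 = 1.73e+05 days = 474 years.

470 years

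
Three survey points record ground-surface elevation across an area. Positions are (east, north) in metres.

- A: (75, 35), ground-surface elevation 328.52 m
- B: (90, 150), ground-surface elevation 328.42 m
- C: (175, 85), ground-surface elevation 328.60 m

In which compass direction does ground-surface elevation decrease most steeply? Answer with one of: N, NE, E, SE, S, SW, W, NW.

With z = a·x + b·y + c and A as origin, the differences give:
  15·a + 115·b = -0.10
  100·a + 50·b = +0.08
Eliminate b (×50 and ×115, subtract): -10750·a = -14.200 → a = ∂z/∂x = +0.001321
Back-substitute: b = ∂z/∂y = -0.001042.
Steepest decrease is along −∇f = (-0.001321 E, +0.001042 N) → northwest.

NW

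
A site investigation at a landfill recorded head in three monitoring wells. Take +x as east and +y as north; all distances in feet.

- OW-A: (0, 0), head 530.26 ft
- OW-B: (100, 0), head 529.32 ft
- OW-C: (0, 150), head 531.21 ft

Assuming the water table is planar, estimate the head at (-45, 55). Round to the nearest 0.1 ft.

∂h/∂x = (529.32 − 530.26) / (100 − 0) = -0.009400
∂h/∂y = (531.21 − 530.26) / (150 − 0) = +0.006333
h(-45, 55) = 530.26 + (-0.009400)·(-45) + (+0.006333)·(55) = 530.26 +0.423 +0.348 = 531.031 ft.

531.0 ft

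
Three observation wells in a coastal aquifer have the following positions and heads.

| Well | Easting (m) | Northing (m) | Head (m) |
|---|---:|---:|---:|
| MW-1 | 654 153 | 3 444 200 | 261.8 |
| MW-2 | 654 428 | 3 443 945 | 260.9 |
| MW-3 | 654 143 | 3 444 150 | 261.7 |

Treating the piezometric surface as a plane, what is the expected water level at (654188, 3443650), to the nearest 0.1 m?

260.5 m

Taking MW-1 as reference: MW-2−MW-1 = (275, -255, -0.9); MW-3−MW-1 = (-10, -50, -0.1).
Solve a·Δx + b·Δy = Δh: det = 275·(-50) − (-10)·(-255) = -16300.
∂h/∂x = [(-0.9)·(-50) − (-0.1)·(-255)] / -16300 = -0.001196
∂h/∂y = [275·(-0.1) − (-10)·(-0.9)] / -16300 = +0.002239
h(654188, 3443650) = 261.8 + (-0.001196)·(35) + (+0.002239)·(-550) = 261.8 -0.042 -1.232 = 260.527 m.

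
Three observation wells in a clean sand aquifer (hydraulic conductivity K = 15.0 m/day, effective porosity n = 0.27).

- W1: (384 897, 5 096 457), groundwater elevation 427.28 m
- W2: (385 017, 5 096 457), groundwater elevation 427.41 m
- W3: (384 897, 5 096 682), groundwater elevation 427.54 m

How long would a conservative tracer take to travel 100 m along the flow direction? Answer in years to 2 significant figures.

3.1 years

∂h/∂x = (427.41 − 427.28) / (385017 − 384897) = +0.001083
∂h/∂y = (427.54 − 427.28) / (5096682 − 5096457) = +0.001156
|∇h| = √(0.001083² + 0.001156²) = 0.001584
Seepage velocity v = K·i/n = 15.0 × 0.001584 / 0.27 = 0.088 m/day.
t = 100 / 0.088 = 1136 days = 3.11 years.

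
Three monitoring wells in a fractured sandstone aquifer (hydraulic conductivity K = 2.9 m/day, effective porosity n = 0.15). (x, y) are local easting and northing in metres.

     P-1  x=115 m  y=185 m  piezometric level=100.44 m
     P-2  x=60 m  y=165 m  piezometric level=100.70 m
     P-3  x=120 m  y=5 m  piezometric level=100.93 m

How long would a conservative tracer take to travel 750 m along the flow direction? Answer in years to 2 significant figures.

With h = a·x + b·y + c and P-1 as origin, the differences give:
  (-55)·a + (-20)·b = +0.26
  5·a + (-180)·b = +0.49
Eliminate b (×(-180) and ×(-20), subtract): 10000·a = -37.000 → a = ∂h/∂x = -0.003700
Back-substitute: b = ∂h/∂y = -0.002825.
|∇h| = √(-0.003700² + -0.002825²) = 0.004655
Seepage velocity v = K·i/n = 2.9 × 0.004655 / 0.15 = 0.09 m/day.
t = 750 / 0.09 = 8333 days = 22.8 years.

23 years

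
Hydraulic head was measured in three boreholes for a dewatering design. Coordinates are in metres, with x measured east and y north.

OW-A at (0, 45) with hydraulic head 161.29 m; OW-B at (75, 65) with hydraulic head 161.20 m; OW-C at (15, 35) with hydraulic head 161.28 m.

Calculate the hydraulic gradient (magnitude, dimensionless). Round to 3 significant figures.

0.00119

Differences from OW-A: to OW-B (Δx, Δy, Δh) = (75, 20, -0.09); to OW-C = (15, -10, -0.01).
Solve a·Δx + b·Δy = Δh: det = 75·(-10) − 15·20 = -1050.
∂h/∂x = [(-0.09)·(-10) − (-0.01)·20] / -1050 = -0.001048
∂h/∂y = [75·(-0.01) − 15·(-0.09)] / -1050 = -0.0005714
|∇h| = √(-0.001048² + -0.0005714²) = 0.001194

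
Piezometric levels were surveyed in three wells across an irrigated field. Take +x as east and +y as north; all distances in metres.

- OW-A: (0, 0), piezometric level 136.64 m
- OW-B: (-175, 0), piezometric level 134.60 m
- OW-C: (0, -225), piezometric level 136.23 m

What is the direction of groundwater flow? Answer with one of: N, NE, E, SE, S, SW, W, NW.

∂h/∂x = (134.60 − 136.64) / (-175 − 0) = +0.01166
∂h/∂y = (136.23 − 136.64) / (-225 − 0) = +0.001822
Flow = −∇h = (-0.01166 east, -0.001822 north), which points west.

W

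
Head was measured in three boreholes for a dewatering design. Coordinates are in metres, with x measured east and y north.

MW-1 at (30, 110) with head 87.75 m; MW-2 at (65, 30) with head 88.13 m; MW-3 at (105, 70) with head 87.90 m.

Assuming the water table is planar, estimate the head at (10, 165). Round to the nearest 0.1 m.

87.5 m

Three-point gradient (reference MW-1): Δ to MW-2 = (35, -80, +0.38), Δ to MW-3 = (75, -40, +0.15).
∂h/∂x = -0.0006957, ∂h/∂y = -0.005054 (det = 4600).
h(10, 165) = 87.75 + (-0.0006957)·(-20) + (-0.005054)·(55) = 87.75 +0.014 -0.278 = 87.486 m.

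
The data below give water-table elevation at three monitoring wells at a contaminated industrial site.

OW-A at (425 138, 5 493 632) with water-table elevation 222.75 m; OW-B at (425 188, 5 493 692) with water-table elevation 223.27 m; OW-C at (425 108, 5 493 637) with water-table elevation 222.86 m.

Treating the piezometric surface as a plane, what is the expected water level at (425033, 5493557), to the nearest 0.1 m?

222.2 m

Differences from OW-A: to OW-B (Δx, Δy, Δh) = (50, 60, +0.52); to OW-C = (-30, 5, +0.11).
Solve a·Δx + b·Δy = Δh: det = 50·5 − (-30)·60 = 2050.
∂h/∂x = [(+0.52)·5 − (+0.11)·60] / 2050 = -0.001951
∂h/∂y = [50·(+0.11) − (-30)·(+0.52)] / 2050 = +0.01029
h(425033, 5493557) = 222.75 + (-0.001951)·(-105) + (+0.01029)·(-75) = 222.75 +0.205 -0.772 = 222.183 m.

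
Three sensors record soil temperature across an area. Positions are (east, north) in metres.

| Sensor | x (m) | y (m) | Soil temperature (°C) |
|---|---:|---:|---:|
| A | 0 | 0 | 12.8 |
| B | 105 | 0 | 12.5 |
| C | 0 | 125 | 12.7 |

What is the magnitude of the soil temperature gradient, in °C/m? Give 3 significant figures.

∂T/∂x = (12.5 − 12.8) / (105 − 0) = -0.002857
∂T/∂y = (12.7 − 12.8) / (125 − 0) = -0.0008000
|∇f| = √(-0.002857² + -0.0008000²) = 0.002967 °C/m

0.00297 °C/m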